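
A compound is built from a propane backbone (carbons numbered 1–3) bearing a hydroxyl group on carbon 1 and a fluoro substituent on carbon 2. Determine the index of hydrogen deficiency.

0

Atom tally by fragment:
  HOCH2 → C:1 H:3 O:1
  CH(F) → C:1 H:1 F:1
  CH3 → C:1 H:3
Element totals:
  C: 3
  H: 7
  F: 1
  O: 1
Molecular formula: C3H7FO.
DoU = (2C + 2 + N − H − X) / 2 = (2·3 + 2 + 0 − 7 − 1) / 2 = 0.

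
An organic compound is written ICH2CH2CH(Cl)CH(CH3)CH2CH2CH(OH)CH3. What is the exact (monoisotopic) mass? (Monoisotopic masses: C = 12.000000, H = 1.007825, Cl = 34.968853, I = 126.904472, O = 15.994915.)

304.0091

Element totals:
  C: 9
  H: 18
  Cl: 1
  I: 1
  O: 1
Molecular formula: C9H18ClIO.
  M = 9(12.0) + 18(1.007825) + 34.968853 + 126.904472 + 15.994915
    = 108.000000 + 18.140850 + 34.968853 + 126.904472 + 15.994915 = 304.009090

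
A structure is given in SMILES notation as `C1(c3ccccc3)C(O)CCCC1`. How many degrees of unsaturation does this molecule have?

Atom tally by fragment:
  cyclohexane ring core → C:6 H:12
  (− 2 ring H displaced by substituents)
  + C6H5 → C:6 H:5
  + OH → O:1 H:1
Element totals:
  C: 12
  H: 16
  O: 1
Molecular formula: C12H16O.
DoU = (2C + 2 + N − H − X) / 2 = (2·12 + 2 + 0 − 16 − 0) / 2 = 5.

5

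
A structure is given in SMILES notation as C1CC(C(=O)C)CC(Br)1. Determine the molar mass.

191.07 g/mol

Atom tally by fragment:
  cyclopentane ring core → C:5 H:10
  (− 2 ring H displaced by substituents)
  + COCH3 → C:2 H:3 O:1
  + Br → Br:1
Element totals:
  C: 7
  H: 11
  Br: 1
  O: 1
Molecular formula: C7H11BrO.
  M = 7(12.011) + 11(1.008) + 79.904 + 15.999
    = 84.077 + 11.088 + 79.904 + 15.999 = 191.068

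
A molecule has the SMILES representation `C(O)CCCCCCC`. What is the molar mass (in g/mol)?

Atom tally by fragment:
  HOCH2 → C:1 H:3 O:1
  CH2 → C:1 H:2
  CH2 → C:1 H:2
  CH2 → C:1 H:2
  CH2 → C:1 H:2
  CH2 → C:1 H:2
  CH2 → C:1 H:2
  CH3 → C:1 H:3
Element totals:
  C: 8
  H: 18
  O: 1
Molecular formula: C8H18O.
  M = 8(12.011) + 18(1.008) + 15.999
    = 96.088 + 18.144 + 15.999 = 130.231

130.23 g/mol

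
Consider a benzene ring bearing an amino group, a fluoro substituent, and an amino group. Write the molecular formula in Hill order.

C6H7FN2

Atom tally by fragment:
  benzene ring core → C:6 H:6
  (− 3 ring H displaced by substituents)
  + NH2 → N:1 H:2
  + F → F:1
  + NH2 → N:1 H:2
Element totals:
  C: 6
  H: 7
  F: 1
  N: 2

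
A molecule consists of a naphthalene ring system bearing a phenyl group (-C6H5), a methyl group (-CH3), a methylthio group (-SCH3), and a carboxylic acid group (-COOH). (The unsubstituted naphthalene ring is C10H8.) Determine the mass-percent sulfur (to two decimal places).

Atom tally by fragment:
  naphthalene ring system core → C:10 H:8
  (− 4 ring H displaced by substituents)
  + C6H5 → C:6 H:5
  + CH3 → C:1 H:3
  + SCH3 → C:1 H:3 S:1
  + COOH → C:1 H:1 O:2
Element totals:
  C: 19
  H: 16
  O: 2
  S: 1
Molecular formula: C19H16O2S.
Molar mass = 308.395 g/mol.
Mass from S: 1 × 32.06 = 32.060 g/mol.
%S = 32.060 / 308.395 × 100 = 10.40%.

10.40%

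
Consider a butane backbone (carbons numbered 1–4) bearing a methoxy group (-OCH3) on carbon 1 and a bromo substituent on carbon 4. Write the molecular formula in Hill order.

Atom tally by fragment:
  CH3OCH2 → C:2 H:5 O:1
  CH2 → C:1 H:2
  CH2 → C:1 H:2
  CH2Br → C:1 H:2 Br:1
Element totals:
  C: 5
  H: 11
  Br: 1
  O: 1

C5H11BrO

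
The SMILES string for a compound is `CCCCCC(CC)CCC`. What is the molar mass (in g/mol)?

156.31 g/mol

Atom tally by fragment:
  CH3 → C:1 H:3
  CH2 → C:1 H:2
  CH2 → C:1 H:2
  CH2 → C:1 H:2
  CH2 → C:1 H:2
  CH(C2H5) → C:3 H:6
  CH2 → C:1 H:2
  CH2 → C:1 H:2
  CH3 → C:1 H:3
Element totals:
  C: 11
  H: 24
Molecular formula: C11H24.
  M = 11(12.011) + 24(1.008)
    = 132.121 + 24.192 = 156.313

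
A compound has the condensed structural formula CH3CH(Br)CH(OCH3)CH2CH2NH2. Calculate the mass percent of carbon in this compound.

Element totals:
  C: 6
  H: 14
  Br: 1
  N: 1
  O: 1
Molecular formula: C6H14BrNO.
Molar mass = 196.088 g/mol.
Mass from C: 6 × 12.011 = 72.066 g/mol.
%C = 72.066 / 196.088 × 100 = 36.75%.

36.75%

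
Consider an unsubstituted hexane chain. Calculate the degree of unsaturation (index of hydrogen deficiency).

0

Atom tally by fragment:
  CH3 → C:1 H:3
  CH2 → C:1 H:2
  CH2 → C:1 H:2
  CH2 → C:1 H:2
  CH2 → C:1 H:2
  CH3 → C:1 H:3
Element totals:
  C: 6
  H: 14
Molecular formula: C6H14.
DoU = (2C + 2 + N − H − X) / 2 = (2·6 + 2 + 0 − 14 − 0) / 2 = 0.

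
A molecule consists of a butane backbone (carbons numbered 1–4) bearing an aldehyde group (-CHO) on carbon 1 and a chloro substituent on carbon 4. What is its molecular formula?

Atom tally by fragment:
  OHCCH2 → C:2 H:3 O:1
  CH2 → C:1 H:2
  CH2 → C:1 H:2
  CH2Cl → C:1 H:2 Cl:1
Element totals:
  C: 5
  H: 9
  Cl: 1
  O: 1

C5H9ClO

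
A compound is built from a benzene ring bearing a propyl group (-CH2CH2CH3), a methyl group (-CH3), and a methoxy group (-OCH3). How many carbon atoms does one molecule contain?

Atom tally by fragment:
  benzene ring core → C:6 H:6
  (− 3 ring H displaced by substituents)
  + CH2CH2CH3 → C:3 H:7
  + CH3 → C:1 H:3
  + OCH3 → C:1 H:3 O:1
Element totals:
  C: 11
  H: 16
  O: 1

11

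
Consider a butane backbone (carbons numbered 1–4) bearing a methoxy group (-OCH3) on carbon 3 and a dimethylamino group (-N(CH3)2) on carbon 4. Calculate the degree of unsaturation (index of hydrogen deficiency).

0

Atom tally by fragment:
  CH3 → C:1 H:3
  CH2 → C:1 H:2
  CH(OCH3) → C:2 H:4 O:1
  CH2N(CH3)2 → C:3 H:8 N:1
Element totals:
  C: 7
  H: 17
  N: 1
  O: 1
Molecular formula: C7H17NO.
DoU = (2C + 2 + N − H − X) / 2 = (2·7 + 2 + 1 − 17 − 0) / 2 = 0.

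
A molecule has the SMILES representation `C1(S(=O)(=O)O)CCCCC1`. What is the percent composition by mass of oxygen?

Atom tally by fragment:
  cyclohexane ring core → C:6 H:12
  (− 1 ring H displaced by substituents)
  + SO3H → S:1 O:3 H:1
Element totals:
  C: 6
  H: 12
  O: 3
  S: 1
Molecular formula: C6H12O3S.
Molar mass = 164.219 g/mol.
Mass from O: 3 × 15.999 = 47.997 g/mol.
%O = 47.997 / 164.219 × 100 = 29.23%.

29.23%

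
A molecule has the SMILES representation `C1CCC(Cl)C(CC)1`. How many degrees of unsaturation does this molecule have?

Atom tally by fragment:
  cyclopentane ring core → C:5 H:10
  (− 2 ring H displaced by substituents)
  + Cl → Cl:1
  + C2H5 → C:2 H:5
Element totals:
  C: 7
  H: 13
  Cl: 1
Molecular formula: C7H13Cl.
DoU = (2C + 2 + N − H − X) / 2 = (2·7 + 2 + 0 − 13 − 1) / 2 = 1.

1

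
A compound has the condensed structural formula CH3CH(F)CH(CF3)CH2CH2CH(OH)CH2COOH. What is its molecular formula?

C9H14F4O3

Atom tally by fragment:
  CH3 → C:1 H:3
  CH(F) → C:1 H:1 F:1
  CH(CF3) → C:2 H:1 F:3
  CH2 → C:1 H:2
  CH2 → C:1 H:2
  CH(OH) → C:1 H:2 O:1
  CH2COOH → C:2 H:3 O:2
Element totals:
  C: 9
  H: 14
  F: 4
  O: 3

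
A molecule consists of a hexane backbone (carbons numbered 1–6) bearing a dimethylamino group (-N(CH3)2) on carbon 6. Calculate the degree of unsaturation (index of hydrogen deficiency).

0

Atom tally by fragment:
  CH3 → C:1 H:3
  CH2 → C:1 H:2
  CH2 → C:1 H:2
  CH2 → C:1 H:2
  CH2 → C:1 H:2
  CH2N(CH3)2 → C:3 H:8 N:1
Element totals:
  C: 8
  H: 19
  N: 1
Molecular formula: C8H19N.
DoU = (2C + 2 + N − H − X) / 2 = (2·8 + 2 + 1 − 19 − 0) / 2 = 0.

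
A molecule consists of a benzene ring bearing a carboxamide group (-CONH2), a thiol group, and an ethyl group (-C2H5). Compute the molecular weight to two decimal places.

Atom tally by fragment:
  benzene ring core → C:6 H:6
  (− 3 ring H displaced by substituents)
  + CONH2 → C:1 H:2 O:1 N:1
  + SH → S:1 H:1
  + C2H5 → C:2 H:5
Element totals:
  C: 9
  H: 11
  N: 1
  O: 1
  S: 1
Molecular formula: C9H11NOS.
  M = 9(12.011) + 11(1.008) + 14.007 + 15.999 + 32.06
    = 108.099 + 11.088 + 14.007 + 15.999 + 32.060 = 181.253

181.25 g/mol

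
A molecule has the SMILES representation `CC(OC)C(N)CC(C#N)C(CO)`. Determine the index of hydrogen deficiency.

Atom tally by fragment:
  CH3 → C:1 H:3
  CH(OCH3) → C:2 H:4 O:1
  CH(NH2) → C:1 H:3 N:1
  CH2 → C:1 H:2
  CH(CN) → C:2 H:1 N:1
  CH2CH2OH → C:2 H:5 O:1
Element totals:
  C: 9
  H: 18
  N: 2
  O: 2
Molecular formula: C9H18N2O2.
DoU = (2C + 2 + N − H − X) / 2 = (2·9 + 2 + 2 − 18 − 0) / 2 = 2.

2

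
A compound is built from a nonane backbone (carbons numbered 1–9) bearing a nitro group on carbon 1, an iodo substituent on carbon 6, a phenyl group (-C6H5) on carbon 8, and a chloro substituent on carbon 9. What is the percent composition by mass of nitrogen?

3.42%

Atom tally by fragment:
  O2NCH2 → C:1 H:2 N:1 O:2
  CH2 → C:1 H:2
  CH2 → C:1 H:2
  CH2 → C:1 H:2
  CH2 → C:1 H:2
  CH(I) → C:1 H:1 I:1
  CH2 → C:1 H:2
  CH(C6H5) → C:7 H:6
  CH2Cl → C:1 H:2 Cl:1
Element totals:
  C: 15
  H: 21
  Cl: 1
  I: 1
  N: 1
  O: 2
Molecular formula: C15H21ClINO2.
Molar mass = 409.692 g/mol.
Mass from N: 1 × 14.007 = 14.007 g/mol.
%N = 14.007 / 409.692 × 100 = 3.42%.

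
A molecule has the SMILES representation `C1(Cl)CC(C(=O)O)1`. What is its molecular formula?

Atom tally by fragment:
  cyclopropane ring core → C:3 H:6
  (− 2 ring H displaced by substituents)
  + Cl → Cl:1
  + COOH → C:1 H:1 O:2
Element totals:
  C: 4
  H: 5
  Cl: 1
  O: 2

C4H5ClO2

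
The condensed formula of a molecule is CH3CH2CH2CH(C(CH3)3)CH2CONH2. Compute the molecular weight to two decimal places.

171.28 g/mol

Element totals:
  C: 10
  H: 21
  N: 1
  O: 1
Molecular formula: C10H21NO.
  M = 10(12.011) + 21(1.008) + 14.007 + 15.999
    = 120.110 + 21.168 + 14.007 + 15.999 = 171.284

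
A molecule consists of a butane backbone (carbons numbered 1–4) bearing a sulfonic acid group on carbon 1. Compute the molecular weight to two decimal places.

138.18 g/mol

Atom tally by fragment:
  HO3SCH2 → C:1 H:3 S:1 O:3
  CH2 → C:1 H:2
  CH2 → C:1 H:2
  CH3 → C:1 H:3
Element totals:
  C: 4
  H: 10
  O: 3
  S: 1
Molecular formula: C4H10O3S.
  M = 4(12.011) + 10(1.008) + 3(15.999) + 32.06
    = 48.044 + 10.080 + 47.997 + 32.060 = 138.181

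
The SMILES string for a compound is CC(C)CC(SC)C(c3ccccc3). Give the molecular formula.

C13H20S

Atom tally by fragment:
  CH3 → C:1 H:3
  CH(CH3) → C:2 H:4
  CH2 → C:1 H:2
  CH(SCH3) → C:2 H:4 S:1
  CH2C6H5 → C:7 H:7
Element totals:
  C: 13
  H: 20
  S: 1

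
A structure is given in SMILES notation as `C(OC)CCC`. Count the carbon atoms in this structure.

Atom tally by fragment:
  CH3OCH2 → C:2 H:5 O:1
  CH2 → C:1 H:2
  CH2 → C:1 H:2
  CH3 → C:1 H:3
Element totals:
  C: 5
  H: 12
  O: 1

5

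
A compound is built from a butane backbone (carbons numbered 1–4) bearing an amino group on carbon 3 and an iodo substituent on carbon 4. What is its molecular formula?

Atom tally by fragment:
  CH3 → C:1 H:3
  CH2 → C:1 H:2
  CH(NH2) → C:1 H:3 N:1
  CH2I → C:1 H:2 I:1
Element totals:
  C: 4
  H: 10
  I: 1
  N: 1

C4H10IN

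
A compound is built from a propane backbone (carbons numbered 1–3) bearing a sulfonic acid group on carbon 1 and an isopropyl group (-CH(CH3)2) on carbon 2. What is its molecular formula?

Atom tally by fragment:
  HO3SCH2 → C:1 H:3 S:1 O:3
  CH(CH(CH3)2) → C:4 H:8
  CH3 → C:1 H:3
Element totals:
  C: 6
  H: 14
  O: 3
  S: 1

C6H14O3S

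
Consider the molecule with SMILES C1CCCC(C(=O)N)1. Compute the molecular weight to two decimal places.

113.16 g/mol

Atom tally by fragment:
  cyclopentane ring core → C:5 H:10
  (− 1 ring H displaced by substituents)
  + CONH2 → C:1 H:2 O:1 N:1
Element totals:
  C: 6
  H: 11
  N: 1
  O: 1
Molecular formula: C6H11NO.
  M = 6(12.011) + 11(1.008) + 14.007 + 15.999
    = 72.066 + 11.088 + 14.007 + 15.999 = 113.160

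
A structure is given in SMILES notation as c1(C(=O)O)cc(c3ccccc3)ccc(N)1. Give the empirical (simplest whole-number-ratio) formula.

C13H11NO2

Atom tally by fragment:
  benzene ring core → C:6 H:6
  (− 3 ring H displaced by substituents)
  + COOH → C:1 H:1 O:2
  + C6H5 → C:6 H:5
  + NH2 → N:1 H:2
Element totals:
  C: 13
  H: 11
  N: 1
  O: 2
Molecular formula: C13H11NO2.
gcd of subscripts (13, 11, 1, 2) = 1, so the empirical formula equals the molecular formula.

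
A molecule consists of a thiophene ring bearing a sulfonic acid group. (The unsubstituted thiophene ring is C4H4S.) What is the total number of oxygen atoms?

3

Atom tally by fragment:
  thiophene ring core → C:4 H:4 S:1
  (− 1 ring H displaced by substituents)
  + SO3H → S:1 O:3 H:1
Element totals:
  C: 4
  H: 4
  O: 3
  S: 2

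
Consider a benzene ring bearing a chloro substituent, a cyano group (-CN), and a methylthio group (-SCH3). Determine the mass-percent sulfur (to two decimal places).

Atom tally by fragment:
  benzene ring core → C:6 H:6
  (− 3 ring H displaced by substituents)
  + Cl → Cl:1
  + CN → C:1 N:1
  + SCH3 → C:1 H:3 S:1
Element totals:
  C: 8
  H: 6
  Cl: 1
  N: 1
  S: 1
Molecular formula: C8H6ClNS.
Molar mass = 183.653 g/mol.
Mass from S: 1 × 32.06 = 32.060 g/mol.
%S = 32.060 / 183.653 × 100 = 17.46%.

17.46%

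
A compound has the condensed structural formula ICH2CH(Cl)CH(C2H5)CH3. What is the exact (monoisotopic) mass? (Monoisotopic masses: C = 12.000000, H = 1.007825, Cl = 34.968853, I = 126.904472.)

Atom tally by fragment:
  ICH2 → C:1 H:2 I:1
  CH(Cl) → C:1 H:1 Cl:1
  CH(C2H5) → C:3 H:6
  CH3 → C:1 H:3
Element totals:
  C: 6
  H: 12
  Cl: 1
  I: 1
Molecular formula: C6H12ClI.
  M = 6(12.0) + 12(1.007825) + 34.968853 + 126.904472
    = 72.000000 + 12.093900 + 34.968853 + 126.904472 = 245.967225

245.9672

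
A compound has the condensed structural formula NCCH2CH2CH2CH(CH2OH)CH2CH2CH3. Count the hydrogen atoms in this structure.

17

Element totals:
  C: 9
  H: 17
  N: 1
  O: 1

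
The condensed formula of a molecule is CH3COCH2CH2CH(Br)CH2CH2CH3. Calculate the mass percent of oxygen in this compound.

7.72%

Element totals:
  C: 8
  H: 15
  Br: 1
  O: 1
Molecular formula: C8H15BrO.
Molar mass = 207.111 g/mol.
Mass from O: 1 × 15.999 = 15.999 g/mol.
%O = 15.999 / 207.111 × 100 = 7.72%.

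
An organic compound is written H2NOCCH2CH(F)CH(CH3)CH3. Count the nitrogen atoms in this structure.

Element totals:
  C: 6
  H: 12
  F: 1
  N: 1
  O: 1

1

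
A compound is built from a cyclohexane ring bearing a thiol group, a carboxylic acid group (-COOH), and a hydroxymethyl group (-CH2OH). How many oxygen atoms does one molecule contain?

Atom tally by fragment:
  cyclohexane ring core → C:6 H:12
  (− 3 ring H displaced by substituents)
  + SH → S:1 H:1
  + COOH → C:1 H:1 O:2
  + CH2OH → C:1 H:3 O:1
Element totals:
  C: 8
  H: 14
  O: 3
  S: 1

3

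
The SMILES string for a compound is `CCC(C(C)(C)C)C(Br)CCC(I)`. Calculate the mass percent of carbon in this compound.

36.59%

Atom tally by fragment:
  CH3 → C:1 H:3
  CH2 → C:1 H:2
  CH(C(CH3)3) → C:5 H:10
  CH(Br) → C:1 H:1 Br:1
  CH2 → C:1 H:2
  CH2 → C:1 H:2
  CH2I → C:1 H:2 I:1
Element totals:
  C: 11
  H: 22
  Br: 1
  I: 1
Molecular formula: C11H22BrI.
Molar mass = 361.105 g/mol.
Mass from C: 11 × 12.011 = 132.121 g/mol.
%C = 132.121 / 361.105 × 100 = 36.59%.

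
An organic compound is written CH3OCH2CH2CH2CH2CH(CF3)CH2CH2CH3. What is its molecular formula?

C10H19F3O

Atom tally by fragment:
  CH3OCH2 → C:2 H:5 O:1
  CH2 → C:1 H:2
  CH2 → C:1 H:2
  CH2 → C:1 H:2
  CH(CF3) → C:2 H:1 F:3
  CH2 → C:1 H:2
  CH2 → C:1 H:2
  CH3 → C:1 H:3
Element totals:
  C: 10
  H: 19
  F: 3
  O: 1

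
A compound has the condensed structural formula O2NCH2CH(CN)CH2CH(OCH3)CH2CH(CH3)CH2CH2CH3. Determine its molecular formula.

C12H22N2O3

Element totals:
  C: 12
  H: 22
  N: 2
  O: 3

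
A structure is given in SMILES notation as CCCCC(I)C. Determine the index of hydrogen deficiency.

0

Atom tally by fragment:
  CH3 → C:1 H:3
  CH2 → C:1 H:2
  CH2 → C:1 H:2
  CH2 → C:1 H:2
  CH(I) → C:1 H:1 I:1
  CH3 → C:1 H:3
Element totals:
  C: 6
  H: 13
  I: 1
Molecular formula: C6H13I.
DoU = (2C + 2 + N − H − X) / 2 = (2·6 + 2 + 0 − 13 − 1) / 2 = 0.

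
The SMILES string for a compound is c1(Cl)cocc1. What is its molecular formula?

Atom tally by fragment:
  furan ring core → C:4 H:4 O:1
  (− 1 ring H displaced by substituents)
  + Cl → Cl:1
Element totals:
  C: 4
  H: 3
  Cl: 1
  O: 1

C4H3ClO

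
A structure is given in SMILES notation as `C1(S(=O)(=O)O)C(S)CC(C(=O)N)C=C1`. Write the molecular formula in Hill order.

Atom tally by fragment:
  cyclohexene ring core → C:6 H:10
  (− 3 ring H displaced by substituents)
  + SO3H → S:1 O:3 H:1
  + SH → S:1 H:1
  + CONH2 → C:1 H:2 O:1 N:1
Element totals:
  C: 7
  H: 11
  N: 1
  O: 4
  S: 2

C7H11NO4S2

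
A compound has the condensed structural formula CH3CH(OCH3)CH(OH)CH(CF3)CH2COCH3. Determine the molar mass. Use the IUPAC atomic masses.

228.21 g/mol

Element totals:
  C: 9
  H: 15
  F: 3
  O: 3
Molecular formula: C9H15F3O3.
  M = 9(12.011) + 15(1.008) + 3(18.998) + 3(15.999)
    = 108.099 + 15.120 + 56.994 + 47.997 = 228.210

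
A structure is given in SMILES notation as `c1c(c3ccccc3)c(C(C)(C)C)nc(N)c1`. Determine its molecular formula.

Atom tally by fragment:
  pyridine ring core → C:5 H:5 N:1
  (− 3 ring H displaced by substituents)
  + C6H5 → C:6 H:5
  + C(CH3)3 → C:4 H:9
  + NH2 → N:1 H:2
Element totals:
  C: 15
  H: 18
  N: 2

C15H18N2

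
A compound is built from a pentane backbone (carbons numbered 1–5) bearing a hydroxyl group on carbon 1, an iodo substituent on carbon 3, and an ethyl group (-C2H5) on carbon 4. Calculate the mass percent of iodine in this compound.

52.42%

Atom tally by fragment:
  HOCH2 → C:1 H:3 O:1
  CH2 → C:1 H:2
  CH(I) → C:1 H:1 I:1
  CH(C2H5) → C:3 H:6
  CH3 → C:1 H:3
Element totals:
  C: 7
  H: 15
  I: 1
  O: 1
Molecular formula: C7H15IO.
Molar mass = 242.100 g/mol.
Mass from I: 1 × 126.904 = 126.904 g/mol.
%I = 126.904 / 242.100 × 100 = 52.42%.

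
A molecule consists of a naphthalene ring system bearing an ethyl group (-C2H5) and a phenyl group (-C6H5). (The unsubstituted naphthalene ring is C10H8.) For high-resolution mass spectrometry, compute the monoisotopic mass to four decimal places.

232.1252

Atom tally by fragment:
  naphthalene ring system core → C:10 H:8
  (− 2 ring H displaced by substituents)
  + C2H5 → C:2 H:5
  + C6H5 → C:6 H:5
Element totals:
  C: 18
  H: 16
Molecular formula: C18H16.
  M = 18(12.0) + 16(1.007825)
    = 216.000000 + 16.125200 = 232.125200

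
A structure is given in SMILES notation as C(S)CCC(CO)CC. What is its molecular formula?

C7H16OS

Atom tally by fragment:
  HSCH2 → C:1 H:3 S:1
  CH2 → C:1 H:2
  CH2 → C:1 H:2
  CH(CH2OH) → C:2 H:4 O:1
  CH2 → C:1 H:2
  CH3 → C:1 H:3
Element totals:
  C: 7
  H: 16
  O: 1
  S: 1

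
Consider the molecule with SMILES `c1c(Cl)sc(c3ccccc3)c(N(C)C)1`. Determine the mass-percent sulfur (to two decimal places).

13.49%

Atom tally by fragment:
  thiophene ring core → C:4 H:4 S:1
  (− 3 ring H displaced by substituents)
  + Cl → Cl:1
  + C6H5 → C:6 H:5
  + N(CH3)2 → N:1 C:2 H:6
Element totals:
  C: 12
  H: 12
  Cl: 1
  N: 1
  S: 1
Molecular formula: C12H12ClNS.
Molar mass = 237.745 g/mol.
Mass from S: 1 × 32.06 = 32.060 g/mol.
%S = 32.060 / 237.745 × 100 = 13.49%.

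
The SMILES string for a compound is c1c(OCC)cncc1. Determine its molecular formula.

Atom tally by fragment:
  pyridine ring core → C:5 H:5 N:1
  (− 1 ring H displaced by substituents)
  + OC2H5 → C:2 H:5 O:1
Element totals:
  C: 7
  H: 9
  N: 1
  O: 1

C7H9NO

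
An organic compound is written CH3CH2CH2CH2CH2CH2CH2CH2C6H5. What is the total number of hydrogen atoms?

Element totals:
  C: 14
  H: 22

22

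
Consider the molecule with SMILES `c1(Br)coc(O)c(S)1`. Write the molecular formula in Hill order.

C4H3BrO2S

Atom tally by fragment:
  furan ring core → C:4 H:4 O:1
  (− 3 ring H displaced by substituents)
  + Br → Br:1
  + OH → O:1 H:1
  + SH → S:1 H:1
Element totals:
  C: 4
  H: 3
  Br: 1
  O: 2
  S: 1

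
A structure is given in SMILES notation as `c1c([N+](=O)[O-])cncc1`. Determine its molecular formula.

C5H4N2O2

Atom tally by fragment:
  pyridine ring core → C:5 H:5 N:1
  (− 1 ring H displaced by substituents)
  + NO2 → N:1 O:2
Element totals:
  C: 5
  H: 4
  N: 2
  O: 2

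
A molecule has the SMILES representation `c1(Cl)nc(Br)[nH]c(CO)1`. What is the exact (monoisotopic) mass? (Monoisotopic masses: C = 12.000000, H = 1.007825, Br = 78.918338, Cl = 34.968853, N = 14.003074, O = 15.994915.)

Atom tally by fragment:
  imidazole ring core → C:3 H:4 N:2
  (− 3 ring H displaced by substituents)
  + Cl → Cl:1
  + Br → Br:1
  + CH2OH → C:1 H:3 O:1
Element totals:
  C: 4
  H: 4
  Br: 1
  Cl: 1
  N: 2
  O: 1
Molecular formula: C4H4BrClN2O.
  M = 4(12.0) + 4(1.007825) + 78.918338 + 34.968853 + 2(14.003074) + 15.994915
    = 48.000000 + 4.031300 + 78.918338 + 34.968853 + 28.006148 + 15.994915 = 209.919554

209.9196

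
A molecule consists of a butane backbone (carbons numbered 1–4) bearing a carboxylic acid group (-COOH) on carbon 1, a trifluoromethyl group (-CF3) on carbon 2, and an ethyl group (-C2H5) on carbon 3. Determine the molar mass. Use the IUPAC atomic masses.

198.18 g/mol

Atom tally by fragment:
  HOOCCH2 → C:2 H:3 O:2
  CH(CF3) → C:2 H:1 F:3
  CH(C2H5) → C:3 H:6
  CH3 → C:1 H:3
Element totals:
  C: 8
  H: 13
  F: 3
  O: 2
Molecular formula: C8H13F3O2.
  M = 8(12.011) + 13(1.008) + 3(18.998) + 2(15.999)
    = 96.088 + 13.104 + 56.994 + 31.998 = 198.184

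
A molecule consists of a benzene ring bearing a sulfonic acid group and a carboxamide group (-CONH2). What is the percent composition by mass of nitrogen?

Atom tally by fragment:
  benzene ring core → C:6 H:6
  (− 2 ring H displaced by substituents)
  + SO3H → S:1 O:3 H:1
  + CONH2 → C:1 H:2 O:1 N:1
Element totals:
  C: 7
  H: 7
  N: 1
  O: 4
  S: 1
Molecular formula: C7H7NO4S.
Molar mass = 201.196 g/mol.
Mass from N: 1 × 14.007 = 14.007 g/mol.
%N = 14.007 / 201.196 × 100 = 6.96%.

6.96%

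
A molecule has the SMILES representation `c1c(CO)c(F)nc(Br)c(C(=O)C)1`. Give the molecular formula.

Atom tally by fragment:
  pyridine ring core → C:5 H:5 N:1
  (− 4 ring H displaced by substituents)
  + CH2OH → C:1 H:3 O:1
  + F → F:1
  + Br → Br:1
  + COCH3 → C:2 H:3 O:1
Element totals:
  C: 8
  H: 7
  Br: 1
  F: 1
  N: 1
  O: 2

C8H7BrFNO2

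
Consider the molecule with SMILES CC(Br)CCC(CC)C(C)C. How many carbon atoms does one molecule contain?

Atom tally by fragment:
  CH3 → C:1 H:3
  CH(Br) → C:1 H:1 Br:1
  CH2 → C:1 H:2
  CH2 → C:1 H:2
  CH(C2H5) → C:3 H:6
  CH(CH3) → C:2 H:4
  CH3 → C:1 H:3
Element totals:
  C: 10
  H: 21
  Br: 1

10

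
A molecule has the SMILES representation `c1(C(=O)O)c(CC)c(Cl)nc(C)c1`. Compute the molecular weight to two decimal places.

Atom tally by fragment:
  pyridine ring core → C:5 H:5 N:1
  (− 4 ring H displaced by substituents)
  + COOH → C:1 H:1 O:2
  + C2H5 → C:2 H:5
  + Cl → Cl:1
  + CH3 → C:1 H:3
Element totals:
  C: 9
  H: 10
  Cl: 1
  N: 1
  O: 2
Molecular formula: C9H10ClNO2.
  M = 9(12.011) + 10(1.008) + 35.45 + 14.007 + 2(15.999)
    = 108.099 + 10.080 + 35.450 + 14.007 + 31.998 = 199.634

199.63 g/mol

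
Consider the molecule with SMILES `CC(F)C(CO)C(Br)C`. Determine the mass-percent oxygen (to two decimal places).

8.04%

Atom tally by fragment:
  CH3 → C:1 H:3
  CH(F) → C:1 H:1 F:1
  CH(CH2OH) → C:2 H:4 O:1
  CH(Br) → C:1 H:1 Br:1
  CH3 → C:1 H:3
Element totals:
  C: 6
  H: 12
  Br: 1
  F: 1
  O: 1
Molecular formula: C6H12BrFO.
Molar mass = 199.063 g/mol.
Mass from O: 1 × 15.999 = 15.999 g/mol.
%O = 15.999 / 199.063 × 100 = 8.04%.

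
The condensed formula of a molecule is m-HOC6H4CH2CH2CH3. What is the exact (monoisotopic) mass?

Element totals:
  C: 9
  H: 12
  O: 1
Molecular formula: C9H12O.
  M = 9(12.0) + 12(1.007825) + 15.994915
    = 108.000000 + 12.093900 + 15.994915 = 136.088815

136.0888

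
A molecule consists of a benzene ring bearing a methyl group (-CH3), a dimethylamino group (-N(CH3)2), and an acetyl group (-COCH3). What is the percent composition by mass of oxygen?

Atom tally by fragment:
  benzene ring core → C:6 H:6
  (− 3 ring H displaced by substituents)
  + CH3 → C:1 H:3
  + N(CH3)2 → N:1 C:2 H:6
  + COCH3 → C:2 H:3 O:1
Element totals:
  C: 11
  H: 15
  N: 1
  O: 1
Molecular formula: C11H15NO.
Molar mass = 177.247 g/mol.
Mass from O: 1 × 15.999 = 15.999 g/mol.
%O = 15.999 / 177.247 × 100 = 9.03%.

9.03%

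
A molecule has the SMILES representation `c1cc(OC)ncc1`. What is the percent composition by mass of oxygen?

14.66%

Atom tally by fragment:
  pyridine ring core → C:5 H:5 N:1
  (− 1 ring H displaced by substituents)
  + OCH3 → C:1 H:3 O:1
Element totals:
  C: 6
  H: 7
  N: 1
  O: 1
Molecular formula: C6H7NO.
Molar mass = 109.128 g/mol.
Mass from O: 1 × 15.999 = 15.999 g/mol.
%O = 15.999 / 109.128 × 100 = 14.66%.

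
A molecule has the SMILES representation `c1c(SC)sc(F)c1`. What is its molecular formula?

Atom tally by fragment:
  thiophene ring core → C:4 H:4 S:1
  (− 2 ring H displaced by substituents)
  + SCH3 → C:1 H:3 S:1
  + F → F:1
Element totals:
  C: 5
  H: 5
  F: 1
  S: 2

C5H5FS2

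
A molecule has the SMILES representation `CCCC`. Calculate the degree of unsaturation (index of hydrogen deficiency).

0

Atom tally by fragment:
  CH3 → C:1 H:3
  CH2 → C:1 H:2
  CH2 → C:1 H:2
  CH3 → C:1 H:3
Element totals:
  C: 4
  H: 10
Molecular formula: C4H10.
DoU = (2C + 2 + N − H − X) / 2 = (2·4 + 2 + 0 − 10 − 0) / 2 = 0.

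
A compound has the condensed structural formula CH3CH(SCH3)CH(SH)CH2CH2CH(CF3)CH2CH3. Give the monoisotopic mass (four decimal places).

260.0880

Atom tally by fragment:
  CH3 → C:1 H:3
  CH(SCH3) → C:2 H:4 S:1
  CH(SH) → C:1 H:2 S:1
  CH2 → C:1 H:2
  CH2 → C:1 H:2
  CH(CF3) → C:2 H:1 F:3
  CH2 → C:1 H:2
  CH3 → C:1 H:3
Element totals:
  C: 10
  H: 19
  F: 3
  S: 2
Molecular formula: C10H19F3S2.
  M = 10(12.0) + 19(1.007825) + 3(18.998403) + 2(31.972071)
    = 120.000000 + 19.148675 + 56.995209 + 63.944142 = 260.088026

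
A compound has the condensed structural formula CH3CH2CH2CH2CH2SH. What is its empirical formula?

C5H12S

Element totals:
  C: 5
  H: 12
  S: 1
Molecular formula: C5H12S.
gcd of subscripts (5, 12, 1) = 1, so the empirical formula equals the molecular formula.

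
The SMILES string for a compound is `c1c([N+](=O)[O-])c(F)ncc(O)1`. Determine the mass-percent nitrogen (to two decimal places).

Atom tally by fragment:
  pyridine ring core → C:5 H:5 N:1
  (− 3 ring H displaced by substituents)
  + NO2 → N:1 O:2
  + F → F:1
  + OH → O:1 H:1
Element totals:
  C: 5
  H: 3
  F: 1
  N: 2
  O: 3
Molecular formula: C5H3FN2O3.
Molar mass = 158.088 g/mol.
Mass from N: 2 × 14.007 = 28.014 g/mol.
%N = 28.014 / 158.088 × 100 = 17.72%.

17.72%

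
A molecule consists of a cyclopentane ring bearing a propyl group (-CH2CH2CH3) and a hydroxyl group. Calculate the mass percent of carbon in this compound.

Atom tally by fragment:
  cyclopentane ring core → C:5 H:10
  (− 2 ring H displaced by substituents)
  + CH2CH2CH3 → C:3 H:7
  + OH → O:1 H:1
Element totals:
  C: 8
  H: 16
  O: 1
Molecular formula: C8H16O.
Molar mass = 128.215 g/mol.
Mass from C: 8 × 12.011 = 96.088 g/mol.
%C = 96.088 / 128.215 × 100 = 74.94%.

74.94%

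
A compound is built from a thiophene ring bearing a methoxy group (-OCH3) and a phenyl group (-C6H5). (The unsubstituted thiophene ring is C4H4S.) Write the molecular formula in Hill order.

C11H10OS

Atom tally by fragment:
  thiophene ring core → C:4 H:4 S:1
  (− 2 ring H displaced by substituents)
  + OCH3 → C:1 H:3 O:1
  + C6H5 → C:6 H:5
Element totals:
  C: 11
  H: 10
  O: 1
  S: 1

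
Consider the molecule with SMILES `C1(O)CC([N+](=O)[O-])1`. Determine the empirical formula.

C3H5NO3

Atom tally by fragment:
  cyclopropane ring core → C:3 H:6
  (− 2 ring H displaced by substituents)
  + OH → O:1 H:1
  + NO2 → N:1 O:2
Element totals:
  C: 3
  H: 5
  N: 1
  O: 3
Molecular formula: C3H5NO3.
gcd of subscripts (3, 5, 1, 3) = 1, so the empirical formula equals the molecular formula.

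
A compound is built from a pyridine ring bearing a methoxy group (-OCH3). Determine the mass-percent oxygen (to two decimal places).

Atom tally by fragment:
  pyridine ring core → C:5 H:5 N:1
  (− 1 ring H displaced by substituents)
  + OCH3 → C:1 H:3 O:1
Element totals:
  C: 6
  H: 7
  N: 1
  O: 1
Molecular formula: C6H7NO.
Molar mass = 109.128 g/mol.
Mass from O: 1 × 15.999 = 15.999 g/mol.
%O = 15.999 / 109.128 × 100 = 14.66%.

14.66%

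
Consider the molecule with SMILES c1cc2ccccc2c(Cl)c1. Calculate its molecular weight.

Atom tally by fragment:
  naphthalene ring system core → C:10 H:8
  (− 1 ring H displaced by substituents)
  + Cl → Cl:1
Element totals:
  C: 10
  H: 7
  Cl: 1
Molecular formula: C10H7Cl.
  M = 10(12.011) + 7(1.008) + 35.45
    = 120.110 + 7.056 + 35.450 = 162.616

162.62 g/mol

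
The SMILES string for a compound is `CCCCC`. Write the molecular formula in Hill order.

C5H12

Atom tally by fragment:
  CH3 → C:1 H:3
  CH2 → C:1 H:2
  CH2 → C:1 H:2
  CH2 → C:1 H:2
  CH3 → C:1 H:3
Element totals:
  C: 5
  H: 12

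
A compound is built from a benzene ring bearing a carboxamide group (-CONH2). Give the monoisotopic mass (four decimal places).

121.0528

Atom tally by fragment:
  benzene ring core → C:6 H:6
  (− 1 ring H displaced by substituents)
  + CONH2 → C:1 H:2 O:1 N:1
Element totals:
  C: 7
  H: 7
  N: 1
  O: 1
Molecular formula: C7H7NO.
  M = 7(12.0) + 7(1.007825) + 14.003074 + 15.994915
    = 84.000000 + 7.054775 + 14.003074 + 15.994915 = 121.052764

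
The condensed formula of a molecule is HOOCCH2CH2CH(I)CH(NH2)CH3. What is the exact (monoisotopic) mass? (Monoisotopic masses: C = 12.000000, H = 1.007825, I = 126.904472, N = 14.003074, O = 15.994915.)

256.9913

Element totals:
  C: 6
  H: 12
  I: 1
  N: 1
  O: 2
Molecular formula: C6H12INO2.
  M = 6(12.0) + 12(1.007825) + 126.904472 + 14.003074 + 2(15.994915)
    = 72.000000 + 12.093900 + 126.904472 + 14.003074 + 31.989830 = 256.991276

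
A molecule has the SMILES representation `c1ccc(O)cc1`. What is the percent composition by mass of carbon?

76.57%

Atom tally by fragment:
  benzene ring core → C:6 H:6
  (− 1 ring H displaced by substituents)
  + OH → O:1 H:1
Element totals:
  C: 6
  H: 6
  O: 1
Molecular formula: C6H6O.
Molar mass = 94.113 g/mol.
Mass from C: 6 × 12.011 = 72.066 g/mol.
%C = 72.066 / 94.113 × 100 = 76.57%.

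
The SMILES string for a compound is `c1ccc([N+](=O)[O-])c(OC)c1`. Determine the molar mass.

Atom tally by fragment:
  benzene ring core → C:6 H:6
  (− 2 ring H displaced by substituents)
  + NO2 → N:1 O:2
  + OCH3 → C:1 H:3 O:1
Element totals:
  C: 7
  H: 7
  N: 1
  O: 3
Molecular formula: C7H7NO3.
  M = 7(12.011) + 7(1.008) + 14.007 + 3(15.999)
    = 84.077 + 7.056 + 14.007 + 47.997 = 153.137

153.14 g/mol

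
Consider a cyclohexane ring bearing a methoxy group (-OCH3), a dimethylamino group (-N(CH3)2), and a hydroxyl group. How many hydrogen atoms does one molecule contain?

19

Atom tally by fragment:
  cyclohexane ring core → C:6 H:12
  (− 3 ring H displaced by substituents)
  + OCH3 → C:1 H:3 O:1
  + N(CH3)2 → N:1 C:2 H:6
  + OH → O:1 H:1
Element totals:
  C: 9
  H: 19
  N: 1
  O: 2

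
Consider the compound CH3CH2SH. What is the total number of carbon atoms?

Atom tally by fragment:
  CH3 → C:1 H:3
  CH2SH → C:1 H:3 S:1
Element totals:
  C: 2
  H: 6
  S: 1

2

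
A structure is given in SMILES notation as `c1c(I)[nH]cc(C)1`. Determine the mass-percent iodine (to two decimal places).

61.30%

Atom tally by fragment:
  pyrrole ring core → C:4 H:5 N:1
  (− 2 ring H displaced by substituents)
  + I → I:1
  + CH3 → C:1 H:3
Element totals:
  C: 5
  H: 6
  I: 1
  N: 1
Molecular formula: C5H6IN.
Molar mass = 207.014 g/mol.
Mass from I: 1 × 126.904 = 126.904 g/mol.
%I = 126.904 / 207.014 × 100 = 61.30%.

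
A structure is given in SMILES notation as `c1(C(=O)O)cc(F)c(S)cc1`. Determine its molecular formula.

Atom tally by fragment:
  benzene ring core → C:6 H:6
  (− 3 ring H displaced by substituents)
  + COOH → C:1 H:1 O:2
  + F → F:1
  + SH → S:1 H:1
Element totals:
  C: 7
  H: 5
  F: 1
  O: 2
  S: 1

C7H5FO2S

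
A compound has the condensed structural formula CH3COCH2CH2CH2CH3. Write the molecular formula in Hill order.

Element totals:
  C: 6
  H: 12
  O: 1

C6H12O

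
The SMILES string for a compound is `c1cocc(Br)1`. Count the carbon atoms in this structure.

4

Atom tally by fragment:
  furan ring core → C:4 H:4 O:1
  (− 1 ring H displaced by substituents)
  + Br → Br:1
Element totals:
  C: 4
  H: 3
  Br: 1
  O: 1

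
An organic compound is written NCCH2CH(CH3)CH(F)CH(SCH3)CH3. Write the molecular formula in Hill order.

C8H14FNS

Atom tally by fragment:
  NCCH2 → C:2 H:2 N:1
  CH(CH3) → C:2 H:4
  CH(F) → C:1 H:1 F:1
  CH(SCH3) → C:2 H:4 S:1
  CH3 → C:1 H:3
Element totals:
  C: 8
  H: 14
  F: 1
  N: 1
  S: 1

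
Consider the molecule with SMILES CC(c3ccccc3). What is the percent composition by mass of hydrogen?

Atom tally by fragment:
  CH3 → C:1 H:3
  CH2C6H5 → C:7 H:7
Element totals:
  C: 8
  H: 10
Molecular formula: C8H10.
Molar mass = 106.168 g/mol.
Mass from H: 10 × 1.008 = 10.080 g/mol.
%H = 10.080 / 106.168 × 100 = 9.49%.

9.49%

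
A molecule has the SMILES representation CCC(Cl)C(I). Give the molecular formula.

C4H8ClI

Atom tally by fragment:
  CH3 → C:1 H:3
  CH2 → C:1 H:2
  CH(Cl) → C:1 H:1 Cl:1
  CH2I → C:1 H:2 I:1
Element totals:
  C: 4
  H: 8
  Cl: 1
  I: 1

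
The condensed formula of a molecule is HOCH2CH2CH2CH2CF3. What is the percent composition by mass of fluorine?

Element totals:
  C: 5
  H: 9
  F: 3
  O: 1
Molecular formula: C5H9F3O.
Molar mass = 142.120 g/mol.
Mass from F: 3 × 18.998 = 56.994 g/mol.
%F = 56.994 / 142.120 × 100 = 40.10%.

40.10%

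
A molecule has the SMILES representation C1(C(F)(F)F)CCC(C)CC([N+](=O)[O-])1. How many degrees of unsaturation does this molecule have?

Atom tally by fragment:
  cyclohexane ring core → C:6 H:12
  (− 3 ring H displaced by substituents)
  + CF3 → C:1 F:3
  + CH3 → C:1 H:3
  + NO2 → N:1 O:2
Element totals:
  C: 8
  H: 12
  F: 3
  N: 1
  O: 2
Molecular formula: C8H12F3NO2.
DoU = (2C + 2 + N − H − X) / 2 = (2·8 + 2 + 1 − 12 − 3) / 2 = 2.

2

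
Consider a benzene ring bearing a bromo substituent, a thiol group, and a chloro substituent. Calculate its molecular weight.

Atom tally by fragment:
  benzene ring core → C:6 H:6
  (− 3 ring H displaced by substituents)
  + Br → Br:1
  + SH → S:1 H:1
  + Cl → Cl:1
Element totals:
  C: 6
  H: 4
  Br: 1
  Cl: 1
  S: 1
Molecular formula: C6H4BrClS.
  M = 6(12.011) + 4(1.008) + 79.904 + 35.45 + 32.06
    = 72.066 + 4.032 + 79.904 + 35.450 + 32.060 = 223.512

223.51 g/mol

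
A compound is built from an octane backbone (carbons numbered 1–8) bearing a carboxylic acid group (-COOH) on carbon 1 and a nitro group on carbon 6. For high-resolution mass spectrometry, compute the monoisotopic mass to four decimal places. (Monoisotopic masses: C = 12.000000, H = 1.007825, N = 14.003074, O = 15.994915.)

203.1158

Atom tally by fragment:
  HOOCCH2 → C:2 H:3 O:2
  CH2 → C:1 H:2
  CH2 → C:1 H:2
  CH2 → C:1 H:2
  CH2 → C:1 H:2
  CH(NO2) → C:1 H:1 N:1 O:2
  CH2 → C:1 H:2
  CH3 → C:1 H:3
Element totals:
  C: 9
  H: 17
  N: 1
  O: 4
Molecular formula: C9H17NO4.
  M = 9(12.0) + 17(1.007825) + 14.003074 + 4(15.994915)
    = 108.000000 + 17.133025 + 14.003074 + 63.979660 = 203.115759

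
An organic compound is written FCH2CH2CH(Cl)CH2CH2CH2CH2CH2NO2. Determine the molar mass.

211.66 g/mol

Atom tally by fragment:
  FCH2 → C:1 H:2 F:1
  CH2 → C:1 H:2
  CH(Cl) → C:1 H:1 Cl:1
  CH2 → C:1 H:2
  CH2 → C:1 H:2
  CH2 → C:1 H:2
  CH2 → C:1 H:2
  CH2NO2 → C:1 H:2 N:1 O:2
Element totals:
  C: 8
  H: 15
  Cl: 1
  F: 1
  N: 1
  O: 2
Molecular formula: C8H15ClFNO2.
  M = 8(12.011) + 15(1.008) + 35.45 + 18.998 + 14.007 + 2(15.999)
    = 96.088 + 15.120 + 35.450 + 18.998 + 14.007 + 31.998 = 211.661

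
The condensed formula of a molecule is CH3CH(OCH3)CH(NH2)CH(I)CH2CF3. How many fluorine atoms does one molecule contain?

Atom tally by fragment:
  CH3 → C:1 H:3
  CH(OCH3) → C:2 H:4 O:1
  CH(NH2) → C:1 H:3 N:1
  CH(I) → C:1 H:1 I:1
  CH2CF3 → C:2 H:2 F:3
Element totals:
  C: 7
  H: 13
  F: 3
  I: 1
  N: 1
  O: 1

3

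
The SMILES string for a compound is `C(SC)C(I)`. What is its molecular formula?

C3H7IS

Atom tally by fragment:
  CH3SCH2 → C:2 H:5 S:1
  CH2I → C:1 H:2 I:1
Element totals:
  C: 3
  H: 7
  I: 1
  S: 1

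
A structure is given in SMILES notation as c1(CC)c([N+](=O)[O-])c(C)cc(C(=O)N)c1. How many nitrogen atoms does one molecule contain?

Atom tally by fragment:
  benzene ring core → C:6 H:6
  (− 4 ring H displaced by substituents)
  + C2H5 → C:2 H:5
  + NO2 → N:1 O:2
  + CH3 → C:1 H:3
  + CONH2 → C:1 H:2 O:1 N:1
Element totals:
  C: 10
  H: 12
  N: 2
  O: 3

2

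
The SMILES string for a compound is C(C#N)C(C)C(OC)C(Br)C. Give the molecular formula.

Atom tally by fragment:
  NCCH2 → C:2 H:2 N:1
  CH(CH3) → C:2 H:4
  CH(OCH3) → C:2 H:4 O:1
  CH(Br) → C:1 H:1 Br:1
  CH3 → C:1 H:3
Element totals:
  C: 8
  H: 14
  Br: 1
  N: 1
  O: 1

C8H14BrNO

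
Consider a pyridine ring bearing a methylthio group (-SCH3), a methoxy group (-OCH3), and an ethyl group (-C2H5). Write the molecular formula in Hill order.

Atom tally by fragment:
  pyridine ring core → C:5 H:5 N:1
  (− 3 ring H displaced by substituents)
  + SCH3 → C:1 H:3 S:1
  + OCH3 → C:1 H:3 O:1
  + C2H5 → C:2 H:5
Element totals:
  C: 9
  H: 13
  N: 1
  O: 1
  S: 1

C9H13NOS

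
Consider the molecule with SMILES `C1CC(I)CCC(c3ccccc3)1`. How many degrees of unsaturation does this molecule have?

5

Atom tally by fragment:
  cyclohexane ring core → C:6 H:12
  (− 2 ring H displaced by substituents)
  + I → I:1
  + C6H5 → C:6 H:5
Element totals:
  C: 12
  H: 15
  I: 1
Molecular formula: C12H15I.
DoU = (2C + 2 + N − H − X) / 2 = (2·12 + 2 + 0 − 15 − 1) / 2 = 5.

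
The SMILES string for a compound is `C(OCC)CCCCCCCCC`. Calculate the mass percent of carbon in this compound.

Atom tally by fragment:
  C2H5OCH2 → C:3 H:7 O:1
  CH2 → C:1 H:2
  CH2 → C:1 H:2
  CH2 → C:1 H:2
  CH2 → C:1 H:2
  CH2 → C:1 H:2
  CH2 → C:1 H:2
  CH2 → C:1 H:2
  CH2 → C:1 H:2
  CH3 → C:1 H:3
Element totals:
  C: 12
  H: 26
  O: 1
Molecular formula: C12H26O.
Molar mass = 186.339 g/mol.
Mass from C: 12 × 12.011 = 144.132 g/mol.
%C = 144.132 / 186.339 × 100 = 77.35%.

77.35%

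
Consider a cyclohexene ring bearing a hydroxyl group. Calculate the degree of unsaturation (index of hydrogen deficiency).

Atom tally by fragment:
  cyclohexene ring core → C:6 H:10
  (− 1 ring H displaced by substituents)
  + OH → O:1 H:1
Element totals:
  C: 6
  H: 10
  O: 1
Molecular formula: C6H10O.
DoU = (2C + 2 + N − H − X) / 2 = (2·6 + 2 + 0 − 10 − 0) / 2 = 2.

2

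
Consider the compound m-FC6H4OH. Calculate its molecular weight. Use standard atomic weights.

112.10 g/mol

Atom tally by fragment:
  benzene ring core → C:6 H:6
  (− 2 ring H displaced by substituents)
  + F → F:1
  + OH → O:1 H:1
Element totals:
  C: 6
  H: 5
  F: 1
  O: 1
Molecular formula: C6H5FO.
  M = 6(12.011) + 5(1.008) + 18.998 + 15.999
    = 72.066 + 5.040 + 18.998 + 15.999 = 112.103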